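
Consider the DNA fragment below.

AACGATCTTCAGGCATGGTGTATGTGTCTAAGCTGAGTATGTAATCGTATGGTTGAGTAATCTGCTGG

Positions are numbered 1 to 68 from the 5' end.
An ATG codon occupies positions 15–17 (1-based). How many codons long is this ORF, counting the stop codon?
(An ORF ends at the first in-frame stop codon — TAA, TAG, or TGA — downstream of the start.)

10

Codons from position 15: ATG (15–17), GTG (18–20), TAT (21–23), GTG (24–26), TCT (27–29), AAG (30–32), CTG (33–35), AGT (36–38), ATG (39–41), TAA (42–44).
TAA is the first in-frame stop; that's 10 codons including the stop.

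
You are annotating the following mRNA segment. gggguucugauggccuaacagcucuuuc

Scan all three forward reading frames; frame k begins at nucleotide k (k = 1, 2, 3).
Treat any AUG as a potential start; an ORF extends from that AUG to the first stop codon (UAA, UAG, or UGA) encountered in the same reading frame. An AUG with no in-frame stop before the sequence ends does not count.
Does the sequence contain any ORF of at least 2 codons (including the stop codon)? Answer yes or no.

Frame 1: GGG GUU CUG AUG GCC UAA CAG CUC UUU — AUG at 10, stop UAA at 16 → 9 nt.
Frame 2: GGG UUC UGA UGG CCU AAC AGC UCU UUC — no AUG→stop ORF.
Frame 3: GGU UCU GAU GGC CUA ACA GCU CUU — no AUG→stop ORF.
Frame 1 has an ORF of 3 codons (positions 10–18) ≥ 2, so yes.

yes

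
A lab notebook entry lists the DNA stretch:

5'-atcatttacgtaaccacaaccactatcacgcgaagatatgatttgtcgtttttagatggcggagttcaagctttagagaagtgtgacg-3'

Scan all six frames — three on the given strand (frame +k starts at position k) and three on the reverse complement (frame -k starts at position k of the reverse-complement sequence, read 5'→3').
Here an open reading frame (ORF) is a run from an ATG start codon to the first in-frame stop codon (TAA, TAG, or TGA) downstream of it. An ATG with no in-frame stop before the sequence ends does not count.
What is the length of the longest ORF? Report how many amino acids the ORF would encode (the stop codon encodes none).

6

Reverse complement (5'→3'): CGTCACACTTCTCTAAAGCTTGAACTCCGCCATCTAAAAACGACAAATCATATCTTCGCGTGATAGTGGTTGTGGTTACGTAAATGAT
Frame +1: ATC ATT TAC GTA ACC ACA ACC ACT ATC ACG CGA AGA TAT GAT TTG TCG TTT TTA GAT GGC GGA GTT CAA GCT TTA GAG AAG TGT GAC — no ATG→stop ORF.
Frame +2: TCA TTT ACG TAA CCA CAA CCA CTA TCA CGC GAA GAT ATG ATT TGT CGT TTT TAG ATG GCG GAG TTC AAG CTT TAG AGA AGT GTG ACG — ATG at 38, stop TAG at 53 → 18 nt; ATG at 56, stop TAG at 74 → 21 nt.
Frame +3: CAT TTA CGT AAC CAC AAC CAC TAT CAC GCG AAG ATA TGA TTT GTC GTT TTT AGA TGG CGG AGT TCA AGC TTT AGA GAA GTG TGA — no ATG→stop ORF.
Frame -1: CGT CAC ACT TCT CTA AAG CTT GAA CTC CGC CAT CTA AAA ACG ACA AAT CAT ATC TTC GCG TGA TAG TGG TTG TGG TTA CGT AAA TGA — no ATG→stop ORF.
Frame -2: GTC ACA CTT CTC TAA AGC TTG AAC TCC GCC ATC TAA AAA CGA CAA ATC ATA TCT TCG CGT GAT AGT GGT TGT GGT TAC GTA AAT GAT — no ATG→stop ORF.
Frame -3: TCA CAC TTC TCT AAA GCT TGA ACT CCG CCA TCT AAA AAC GAC AAA TCA TAT CTT CGC GTG ATA GTG GTT GTG GTT ACG TAA ATG — no ATG→stop ORF.
Longest: frame +2, positions 56–76, 21 nt = 7 codons = 6 aa. → 6 amino acids.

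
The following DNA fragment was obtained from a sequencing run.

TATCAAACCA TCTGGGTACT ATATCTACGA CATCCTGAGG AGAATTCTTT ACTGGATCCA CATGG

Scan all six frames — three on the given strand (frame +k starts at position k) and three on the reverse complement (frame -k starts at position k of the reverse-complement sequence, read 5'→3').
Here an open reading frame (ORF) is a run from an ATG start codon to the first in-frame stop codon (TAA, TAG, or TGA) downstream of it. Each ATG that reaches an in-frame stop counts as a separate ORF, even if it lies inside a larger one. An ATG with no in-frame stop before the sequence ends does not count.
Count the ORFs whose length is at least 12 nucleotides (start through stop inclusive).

Reverse complement (5'→3'): CCATGTGGATCCAGTAAAGAATTCTCCTCAGGATGTCGTAGATATAGTACCCAGATGGTTTGATA
Frame +1: TAT CAA ACC ATC TGG GTA CTA TAT CTA CGA CAT CCT GAG GAG AAT TCT TTA CTG GAT CCA CAT — no ATG→stop ORF.
Frame +2: ATC AAA CCA TCT GGG TAC TAT ATC TAC GAC ATC CTG AGG AGA ATT CTT TAC TGG ATC CAC ATG — no ATG→stop ORF.
Frame +3: TCA AAC CAT CTG GGT ACT ATA TCT ACG ACA TCC TGA GGA GAA TTC TTT ACT GGA TCC ACA TGG — no ATG→stop ORF.
Frame -1: CCA TGT GGA TCC AGT AAA GAA TTC TCC TCA GGA TGT CGT AGA TAT AGT ACC CAG ATG GTT TGA — ATG at 55, stop TGA at 61 → 9 nt.
Frame -2: CAT GTG GAT CCA GTA AAG AAT TCT CCT CAG GAT GTC GTA GAT ATA GTA CCC AGA TGG TTT GAT — no ATG→stop ORF.
Frame -3: ATG TGG ATC CAG TAA AGA ATT CTC CTC AGG ATG TCG TAG ATA TAG TAC CCA GAT GGT TTG ATA — ATG at 3, stop TAA at 15 → 15 nt; ATG at 33, stop TAG at 39 → 9 nt.
ORFs ≥ 12 nucleotides: frame -3 3–17 (15 nucleotides). Count = 1.

1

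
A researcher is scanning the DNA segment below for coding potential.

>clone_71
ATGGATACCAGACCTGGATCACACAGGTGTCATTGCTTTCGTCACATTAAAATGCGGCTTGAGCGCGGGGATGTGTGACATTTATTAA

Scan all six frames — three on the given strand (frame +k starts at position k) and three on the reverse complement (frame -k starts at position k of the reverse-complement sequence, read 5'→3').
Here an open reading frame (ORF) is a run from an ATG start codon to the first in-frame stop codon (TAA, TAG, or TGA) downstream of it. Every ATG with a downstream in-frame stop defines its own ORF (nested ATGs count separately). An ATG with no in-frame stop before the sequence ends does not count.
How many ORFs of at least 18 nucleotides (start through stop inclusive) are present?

Reverse complement (5'→3'): TTAATAAATGTCACACATCCCCGCGCTCAAGCCGCATTTTAATGTGACGAAAGCAATGACACCTGTGTGATCCAGGTCTGGTATCCAT
Frame +1: ATG GAT ACC AGA CCT GGA TCA CAC AGG TGT CAT TGC TTT CGT CAC ATT AAA ATG CGG CTT GAG CGC GGG GAT GTG TGA CAT TTA TTA — ATG at 1, stop TGA at 76 → 78 nt; ATG at 52, stop TGA at 76 → 27 nt.
Frame +2: TGG ATA CCA GAC CTG GAT CAC ACA GGT GTC ATT GCT TTC GTC ACA TTA AAA TGC GGC TTG AGC GCG GGG ATG TGT GAC ATT TAT TAA — ATG at 71, stop TAA at 86 → 18 nt.
Frame +3: GGA TAC CAG ACC TGG ATC ACA CAG GTG TCA TTG CTT TCG TCA CAT TAA AAT GCG GCT TGA GCG CGG GGA TGT GTG ACA TTT ATT — no ATG→stop ORF.
Frame -1: TTA ATA AAT GTC ACA CAT CCC CGC GCT CAA GCC GCA TTT TAA TGT GAC GAA AGC AAT GAC ACC TGT GTG ATC CAG GTC TGG TAT CCA — no ATG→stop ORF.
Frame -2: TAA TAA ATG TCA CAC ATC CCC GCG CTC AAG CCG CAT TTT AAT GTG ACG AAA GCA ATG ACA CCT GTG TGA TCC AGG TCT GGT ATC CAT — ATG at 8, stop TGA at 68 → 63 nt; ATG at 56, stop TGA at 68 → 15 nt.
Frame -3: AAT AAA TGT CAC ACA TCC CCG CGC TCA AGC CGC ATT TTA ATG TGA CGA AAG CAA TGA CAC CTG TGT GAT CCA GGT CTG GTA TCC — ATG at 42, stop TGA at 45 → 6 nt.
ORFs ≥ 18 nucleotides: frame +1 1–78 (78 nucleotides), frame +1 52–78 (27 nucleotides), frame +2 71–88 (18 nucleotides), frame -2 8–70 (63 nucleotides). Count = 4.

4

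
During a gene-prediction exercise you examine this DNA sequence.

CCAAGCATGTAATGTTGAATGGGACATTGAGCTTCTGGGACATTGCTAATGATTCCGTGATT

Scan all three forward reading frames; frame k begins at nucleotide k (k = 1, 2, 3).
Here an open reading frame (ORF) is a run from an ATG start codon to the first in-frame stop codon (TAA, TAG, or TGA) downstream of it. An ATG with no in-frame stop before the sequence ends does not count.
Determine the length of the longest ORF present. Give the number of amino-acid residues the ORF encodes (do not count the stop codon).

Frame 1: CCA AGC ATG TAA TGT TGA ATG GGA CAT TGA GCT TCT GGG ACA TTG CTA ATG ATT CCG TGA — ATG at 7, stop TAA at 10 → 6 nt; ATG at 19, stop TGA at 28 → 12 nt; ATG at 49, stop TGA at 58 → 12 nt.
Frame 2: CAA GCA TGT AAT GTT GAA TGG GAC ATT GAG CTT CTG GGA CAT TGC TAA TGA TTC CGT GAT — no ATG→stop ORF.
Frame 3: AAG CAT GTA ATG TTG AAT GGG ACA TTG AGC TTC TGG GAC ATT GCT AAT GAT TCC GTG ATT — no ATG→stop ORF.
Longest: frame 1, positions 19–30, 12 nt = 4 codons = 3 aa. → 3 amino acids.

3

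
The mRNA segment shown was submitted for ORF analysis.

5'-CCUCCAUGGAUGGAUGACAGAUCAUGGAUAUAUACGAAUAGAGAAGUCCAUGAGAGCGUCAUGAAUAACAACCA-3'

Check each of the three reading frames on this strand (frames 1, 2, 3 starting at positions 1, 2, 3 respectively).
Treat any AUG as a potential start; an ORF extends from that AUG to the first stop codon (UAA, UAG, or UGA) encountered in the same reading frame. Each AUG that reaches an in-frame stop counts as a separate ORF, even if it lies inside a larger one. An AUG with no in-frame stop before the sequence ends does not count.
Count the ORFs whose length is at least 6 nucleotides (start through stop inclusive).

4

Frame 1: CCU CCA UGG AUG GAU GAC AGA UCA UGG AUA UAU ACG AAU AGA GAA GUC CAU GAG AGC GUC AUG AAU AAC AAC — no AUG→stop ORF.
Frame 2: CUC CAU GGA UGG AUG ACA GAU CAU GGA UAU AUA CGA AUA GAG AAG UCC AUG AGA GCG UCA UGA AUA ACA ACC — AUG at 14, stop UGA at 62 → 51 nt; AUG at 50, stop UGA at 62 → 15 nt.
Frame 3: UCC AUG GAU GGA UGA CAG AUC AUG GAU AUA UAC GAA UAG AGA AGU CCA UGA GAG CGU CAU GAA UAA CAA CCA — AUG at 6, stop UGA at 15 → 12 nt; AUG at 24, stop UAG at 39 → 18 nt.
ORFs ≥ 6 nucleotides: frame 2 14–64 (51 nucleotides), frame 2 50–64 (15 nucleotides), frame 3 6–17 (12 nucleotides), frame 3 24–41 (18 nucleotides). Count = 4.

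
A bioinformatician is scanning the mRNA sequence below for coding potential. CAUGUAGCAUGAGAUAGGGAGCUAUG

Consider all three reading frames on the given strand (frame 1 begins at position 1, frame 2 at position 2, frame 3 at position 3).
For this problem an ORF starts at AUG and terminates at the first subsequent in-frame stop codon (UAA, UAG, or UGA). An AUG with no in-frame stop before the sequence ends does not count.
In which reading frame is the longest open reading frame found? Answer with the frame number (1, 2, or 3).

3

Frame 1: CAU GUA GCA UGA GAU AGG GAG CUA — no AUG→stop ORF.
Frame 2: AUG UAG CAU GAG AUA GGG AGC UAU — AUG at 2, stop UAG at 5 → 6 nt.
Frame 3: UGU AGC AUG AGA UAG GGA GCU AUG — AUG at 9, stop UAG at 15 → 9 nt.
Longest ORF is 9 nt in frame 3 (positions 9–17).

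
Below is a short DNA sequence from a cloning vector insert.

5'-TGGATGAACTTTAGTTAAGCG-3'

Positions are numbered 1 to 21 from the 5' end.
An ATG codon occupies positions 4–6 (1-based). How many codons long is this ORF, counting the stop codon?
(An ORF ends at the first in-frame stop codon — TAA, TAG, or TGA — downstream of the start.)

Codons from position 4: ATG (4–6), AAC (7–9), TTT (10–12), AGT (13–15), TAA (16–18).
TAA is the first in-frame stop; that's 5 codons including the stop.

5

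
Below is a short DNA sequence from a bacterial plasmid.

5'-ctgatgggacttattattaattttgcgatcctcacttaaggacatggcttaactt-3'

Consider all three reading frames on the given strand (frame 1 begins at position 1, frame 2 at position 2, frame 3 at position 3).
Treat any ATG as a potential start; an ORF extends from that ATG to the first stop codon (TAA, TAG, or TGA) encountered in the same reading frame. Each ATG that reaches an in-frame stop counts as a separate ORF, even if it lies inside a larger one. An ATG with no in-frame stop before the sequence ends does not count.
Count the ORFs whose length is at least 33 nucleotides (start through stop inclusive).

1

Frame 1: CTG ATG GGA CTT ATT ATT AAT TTT GCG ATC CTC ACT TAA GGA CAT GGC TTA ACT — ATG at 4, stop TAA at 37 → 36 nt.
Frame 2: TGA TGG GAC TTA TTA TTA ATT TTG CGA TCC TCA CTT AAG GAC ATG GCT TAA CTT — ATG at 44, stop TAA at 50 → 9 nt.
Frame 3: GAT GGG ACT TAT TAT TAA TTT TGC GAT CCT CAC TTA AGG ACA TGG CTT AAC — no ATG→stop ORF.
ORFs ≥ 33 nucleotides: frame 1 4–39 (36 nucleotides). Count = 1.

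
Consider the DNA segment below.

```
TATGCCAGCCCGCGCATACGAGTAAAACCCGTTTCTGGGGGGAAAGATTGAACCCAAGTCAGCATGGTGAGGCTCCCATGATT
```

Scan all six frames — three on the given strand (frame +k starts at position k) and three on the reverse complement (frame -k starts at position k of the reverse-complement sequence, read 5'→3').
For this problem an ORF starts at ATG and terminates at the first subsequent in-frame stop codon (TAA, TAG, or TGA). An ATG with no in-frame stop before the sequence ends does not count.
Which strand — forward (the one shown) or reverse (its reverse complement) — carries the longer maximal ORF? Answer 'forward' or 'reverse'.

Reverse complement (5'→3'): AATCATGGGAGCCTCACCATGCTGACTTGGGTTCAATCTTTCCCCCCAGAAACGGGTTTTACTCGTATGCGCGGGCTGGCATA
Frame +1: TAT GCC AGC CCG CGC ATA CGA GTA AAA CCC GTT TCT GGG GGG AAA GAT TGA ACC CAA GTC AGC ATG GTG AGG CTC CCA TGA — ATG at 64, stop TGA at 79 → 18 nt.
Frame +2: ATG CCA GCC CGC GCA TAC GAG TAA AAC CCG TTT CTG GGG GGA AAG ATT GAA CCC AAG TCA GCA TGG TGA GGC TCC CAT GAT — ATG at 2, stop TAA at 23 → 24 nt.
Frame +3: TGC CAG CCC GCG CAT ACG AGT AAA ACC CGT TTC TGG GGG GAA AGA TTG AAC CCA AGT CAG CAT GGT GAG GCT CCC ATG ATT — no ATG→stop ORF.
Frame -1: AAT CAT GGG AGC CTC ACC ATG CTG ACT TGG GTT CAA TCT TTC CCC CCA GAA ACG GGT TTT ACT CGT ATG CGC GGG CTG GCA — no ATG→stop ORF.
Frame -2: ATC ATG GGA GCC TCA CCA TGC TGA CTT GGG TTC AAT CTT TCC CCC CAG AAA CGG GTT TTA CTC GTA TGC GCG GGC TGG CAT — ATG at 5, stop TGA at 23 → 21 nt.
Frame -3: TCA TGG GAG CCT CAC CAT GCT GAC TTG GGT TCA ATC TTT CCC CCC AGA AAC GGG TTT TAC TCG TAT GCG CGG GCT GGC ATA — no ATG→stop ORF.
Forward-strand max 24 nt; reverse-strand max 21 nt. The forward strand has the longer ORF.

forward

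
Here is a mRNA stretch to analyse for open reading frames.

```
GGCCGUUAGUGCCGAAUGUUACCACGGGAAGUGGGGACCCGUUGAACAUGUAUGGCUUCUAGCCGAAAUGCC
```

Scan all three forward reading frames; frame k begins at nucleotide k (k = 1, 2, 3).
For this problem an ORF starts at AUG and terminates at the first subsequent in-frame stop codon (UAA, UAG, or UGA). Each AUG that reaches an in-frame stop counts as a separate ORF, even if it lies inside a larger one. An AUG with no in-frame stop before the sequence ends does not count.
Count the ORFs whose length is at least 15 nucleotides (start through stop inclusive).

2

Frame 1: GGC CGU UAG UGC CGA AUG UUA CCA CGG GAA GUG GGG ACC CGU UGA ACA UGU AUG GCU UCU AGC CGA AAU GCC — AUG at 16, stop UGA at 43 → 30 nt.
Frame 2: GCC GUU AGU GCC GAA UGU UAC CAC GGG AAG UGG GGA CCC GUU GAA CAU GUA UGG CUU CUA GCC GAA AUG — no AUG→stop ORF.
Frame 3: CCG UUA GUG CCG AAU GUU ACC ACG GGA AGU GGG GAC CCG UUG AAC AUG UAU GGC UUC UAG CCG AAA UGC — AUG at 48, stop UAG at 60 → 15 nt.
ORFs ≥ 15 nucleotides: frame 1 16–45 (30 nucleotides), frame 3 48–62 (15 nucleotides). Count = 2.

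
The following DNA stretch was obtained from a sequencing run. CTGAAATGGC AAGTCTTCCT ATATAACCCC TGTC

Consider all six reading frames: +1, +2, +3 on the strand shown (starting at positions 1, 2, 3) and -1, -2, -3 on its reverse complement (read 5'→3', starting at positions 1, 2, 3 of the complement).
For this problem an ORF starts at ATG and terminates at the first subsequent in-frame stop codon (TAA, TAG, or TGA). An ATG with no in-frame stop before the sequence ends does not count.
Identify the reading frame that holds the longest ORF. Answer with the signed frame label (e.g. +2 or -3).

+3

Reverse complement (5'→3'): GACAGGGGTTATATAGGAAGACTTGCCATTTCAG
Frame +1: CTG AAA TGG CAA GTC TTC CTA TAT AAC CCC TGT — no ATG→stop ORF.
Frame +2: TGA AAT GGC AAG TCT TCC TAT ATA ACC CCT GTC — no ATG→stop ORF.
Frame +3: GAA ATG GCA AGT CTT CCT ATA TAA CCC CTG — ATG at 6, stop TAA at 24 → 21 nt.
Frame -1: GAC AGG GGT TAT ATA GGA AGA CTT GCC ATT TCA — no ATG→stop ORF.
Frame -2: ACA GGG GTT ATA TAG GAA GAC TTG CCA TTT CAG — no ATG→stop ORF.
Frame -3: CAG GGG TTA TAT AGG AAG ACT TGC CAT TTC — no ATG→stop ORF.
Longest ORF is 21 nt in frame +3 (positions 6–26).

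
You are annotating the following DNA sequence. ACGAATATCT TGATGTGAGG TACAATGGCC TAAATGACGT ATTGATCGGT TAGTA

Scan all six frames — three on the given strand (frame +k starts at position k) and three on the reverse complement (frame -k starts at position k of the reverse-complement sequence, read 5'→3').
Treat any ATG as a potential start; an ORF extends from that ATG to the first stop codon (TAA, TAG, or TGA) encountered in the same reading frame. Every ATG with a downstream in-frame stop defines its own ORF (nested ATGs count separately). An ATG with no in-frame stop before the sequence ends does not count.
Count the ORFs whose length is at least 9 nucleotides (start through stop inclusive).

2

Reverse complement (5'→3'): TACTAACCGATCAATACGTCATTTAGGCCATTGTACCTCACATCAAGATATTCGT
Frame +1: ACG AAT ATC TTG ATG TGA GGT ACA ATG GCC TAA ATG ACG TAT TGA TCG GTT AGT — ATG at 13, stop TGA at 16 → 6 nt; ATG at 25, stop TAA at 31 → 9 nt; ATG at 34, stop TGA at 43 → 12 nt.
Frame +2: CGA ATA TCT TGA TGT GAG GTA CAA TGG CCT AAA TGA CGT ATT GAT CGG TTA GTA — no ATG→stop ORF.
Frame +3: GAA TAT CTT GAT GTG AGG TAC AAT GGC CTA AAT GAC GTA TTG ATC GGT TAG — no ATG→stop ORF.
Frame -1: TAC TAA CCG ATC AAT ACG TCA TTT AGG CCA TTG TAC CTC ACA TCA AGA TAT TCG — no ATG→stop ORF.
Frame -2: ACT AAC CGA TCA ATA CGT CAT TTA GGC CAT TGT ACC TCA CAT CAA GAT ATT CGT — no ATG→stop ORF.
Frame -3: CTA ACC GAT CAA TAC GTC ATT TAG GCC ATT GTA CCT CAC ATC AAG ATA TTC — no ATG→stop ORF.
ORFs ≥ 9 nucleotides: frame +1 25–33 (9 nucleotides), frame +1 34–45 (12 nucleotides). Count = 2.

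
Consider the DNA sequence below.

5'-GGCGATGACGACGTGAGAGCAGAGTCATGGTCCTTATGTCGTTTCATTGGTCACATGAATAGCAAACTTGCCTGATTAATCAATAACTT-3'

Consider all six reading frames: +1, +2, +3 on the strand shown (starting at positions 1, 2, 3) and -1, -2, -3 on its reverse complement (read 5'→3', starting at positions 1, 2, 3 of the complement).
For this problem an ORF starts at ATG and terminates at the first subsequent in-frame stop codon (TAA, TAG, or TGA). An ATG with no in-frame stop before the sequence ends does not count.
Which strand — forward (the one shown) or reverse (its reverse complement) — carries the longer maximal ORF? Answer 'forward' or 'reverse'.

Reverse complement (5'→3'): AAGTTATTGATTAATCAGGCAAGTTTGCTATTCATGTGACCAATGAAACGACATAAGGACCATGACTCTGCTCTCACGTCGTCATCGCC
Frame +1: GGC GAT GAC GAC GTG AGA GCA GAG TCA TGG TCC TTA TGT CGT TTC ATT GGT CAC ATG AAT AGC AAA CTT GCC TGA TTA ATC AAT AAC — ATG at 55, stop TGA at 73 → 21 nt.
Frame +2: GCG ATG ACG ACG TGA GAG CAG AGT CAT GGT CCT TAT GTC GTT TCA TTG GTC ACA TGA ATA GCA AAC TTG CCT GAT TAA TCA ATA ACT — ATG at 5, stop TGA at 14 → 12 nt.
Frame +3: CGA TGA CGA CGT GAG AGC AGA GTC ATG GTC CTT ATG TCG TTT CAT TGG TCA CAT GAA TAG CAA ACT TGC CTG ATT AAT CAA TAA CTT — ATG at 27, stop TAG at 60 → 36 nt; ATG at 36, stop TAG at 60 → 27 nt.
Frame -1: AAG TTA TTG ATT AAT CAG GCA AGT TTG CTA TTC ATG TGA CCA ATG AAA CGA CAT AAG GAC CAT GAC TCT GCT CTC ACG TCG TCA TCG — ATG at 34, stop TGA at 37 → 6 nt.
Frame -2: AGT TAT TGA TTA ATC AGG CAA GTT TGC TAT TCA TGT GAC CAA TGA AAC GAC ATA AGG ACC ATG ACT CTG CTC TCA CGT CGT CAT CGC — no ATG→stop ORF.
Frame -3: GTT ATT GAT TAA TCA GGC AAG TTT GCT ATT CAT GTG ACC AAT GAA ACG ACA TAA GGA CCA TGA CTC TGC TCT CAC GTC GTC ATC GCC — no ATG→stop ORF.
Forward-strand max 36 nt; reverse-strand max 6 nt. The forward strand has the longer ORF.

forward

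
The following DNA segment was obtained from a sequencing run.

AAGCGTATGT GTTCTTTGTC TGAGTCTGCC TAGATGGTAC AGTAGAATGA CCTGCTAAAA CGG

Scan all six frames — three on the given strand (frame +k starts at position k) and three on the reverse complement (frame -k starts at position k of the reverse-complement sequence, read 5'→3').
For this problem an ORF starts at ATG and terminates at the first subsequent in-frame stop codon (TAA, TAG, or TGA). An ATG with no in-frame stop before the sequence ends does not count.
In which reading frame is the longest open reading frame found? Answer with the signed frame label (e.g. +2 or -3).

Reverse complement (5'→3'): CCGTTTTAGCAGGTCATTCTACTGTACCATCTAGGCAGACTCAGACAAAGAACACATACGCTT
Frame +1: AAG CGT ATG TGT TCT TTG TCT GAG TCT GCC TAG ATG GTA CAG TAG AAT GAC CTG CTA AAA CGG — ATG at 7, stop TAG at 31 → 27 nt; ATG at 34, stop TAG at 43 → 12 nt.
Frame +2: AGC GTA TGT GTT CTT TGT CTG AGT CTG CCT AGA TGG TAC AGT AGA ATG ACC TGC TAA AAC — ATG at 47, stop TAA at 56 → 12 nt.
Frame +3: GCG TAT GTG TTC TTT GTC TGA GTC TGC CTA GAT GGT ACA GTA GAA TGA CCT GCT AAA ACG — no ATG→stop ORF.
Frame -1: CCG TTT TAG CAG GTC ATT CTA CTG TAC CAT CTA GGC AGA CTC AGA CAA AGA ACA CAT ACG CTT — no ATG→stop ORF.
Frame -2: CGT TTT AGC AGG TCA TTC TAC TGT ACC ATC TAG GCA GAC TCA GAC AAA GAA CAC ATA CGC — no ATG→stop ORF.
Frame -3: GTT TTA GCA GGT CAT TCT ACT GTA CCA TCT AGG CAG ACT CAG ACA AAG AAC ACA TAC GCT — no ATG→stop ORF.
Longest ORF is 27 nt in frame +1 (positions 7–33).

+1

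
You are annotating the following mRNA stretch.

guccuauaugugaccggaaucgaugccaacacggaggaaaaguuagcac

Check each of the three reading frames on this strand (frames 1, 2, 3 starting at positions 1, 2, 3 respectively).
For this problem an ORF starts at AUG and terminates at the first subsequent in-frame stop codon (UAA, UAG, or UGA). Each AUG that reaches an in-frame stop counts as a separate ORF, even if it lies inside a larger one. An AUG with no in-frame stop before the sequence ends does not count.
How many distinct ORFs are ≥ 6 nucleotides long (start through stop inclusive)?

2

Frame 1: GUC CUA UAU GUG ACC GGA AUC GAU GCC AAC ACG GAG GAA AAG UUA GCA — no AUG→stop ORF.
Frame 2: UCC UAU AUG UGA CCG GAA UCG AUG CCA ACA CGG AGG AAA AGU UAG CAC — AUG at 8, stop UGA at 11 → 6 nt; AUG at 23, stop UAG at 44 → 24 nt.
Frame 3: CCU AUA UGU GAC CGG AAU CGA UGC CAA CAC GGA GGA AAA GUU AGC — no AUG→stop ORF.
ORFs ≥ 6 nucleotides: frame 2 8–13 (6 nucleotides), frame 2 23–46 (24 nucleotides). Count = 2.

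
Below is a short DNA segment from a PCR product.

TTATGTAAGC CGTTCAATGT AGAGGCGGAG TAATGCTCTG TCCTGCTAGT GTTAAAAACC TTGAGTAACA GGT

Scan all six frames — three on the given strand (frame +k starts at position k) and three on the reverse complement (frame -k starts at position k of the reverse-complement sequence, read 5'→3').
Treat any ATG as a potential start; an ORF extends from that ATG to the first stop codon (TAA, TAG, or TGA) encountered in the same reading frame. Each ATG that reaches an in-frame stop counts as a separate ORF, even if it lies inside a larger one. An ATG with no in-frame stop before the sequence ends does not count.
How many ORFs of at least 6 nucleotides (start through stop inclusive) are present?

Reverse complement (5'→3'): ACCTGTTACTCAAGGTTTTTAACACTAGCAGGACAGAGCATTACTCCGCCTCTACATTGAACGGCTTACATAA
Frame +1: TTA TGT AAG CCG TTC AAT GTA GAG GCG GAG TAA TGC TCT GTC CTG CTA GTG TTA AAA ACC TTG AGT AAC AGG — no ATG→stop ORF.
Frame +2: TAT GTA AGC CGT TCA ATG TAG AGG CGG AGT AAT GCT CTG TCC TGC TAG TGT TAA AAA CCT TGA GTA ACA GGT — ATG at 17, stop TAG at 20 → 6 nt.
Frame +3: ATG TAA GCC GTT CAA TGT AGA GGC GGA GTA ATG CTC TGT CCT GCT AGT GTT AAA AAC CTT GAG TAA CAG — ATG at 3, stop TAA at 6 → 6 nt; ATG at 33, stop TAA at 66 → 36 nt.
Frame -1: ACC TGT TAC TCA AGG TTT TTA ACA CTA GCA GGA CAG AGC ATT ACT CCG CCT CTA CAT TGA ACG GCT TAC ATA — no ATG→stop ORF.
Frame -2: CCT GTT ACT CAA GGT TTT TAA CAC TAG CAG GAC AGA GCA TTA CTC CGC CTC TAC ATT GAA CGG CTT ACA TAA — no ATG→stop ORF.
Frame -3: CTG TTA CTC AAG GTT TTT AAC ACT AGC AGG ACA GAG CAT TAC TCC GCC TCT ACA TTG AAC GGC TTA CAT — no ATG→stop ORF.
ORFs ≥ 6 nucleotides: frame +2 17–22 (6 nucleotides), frame +3 3–8 (6 nucleotides), frame +3 33–68 (36 nucleotides). Count = 3.

3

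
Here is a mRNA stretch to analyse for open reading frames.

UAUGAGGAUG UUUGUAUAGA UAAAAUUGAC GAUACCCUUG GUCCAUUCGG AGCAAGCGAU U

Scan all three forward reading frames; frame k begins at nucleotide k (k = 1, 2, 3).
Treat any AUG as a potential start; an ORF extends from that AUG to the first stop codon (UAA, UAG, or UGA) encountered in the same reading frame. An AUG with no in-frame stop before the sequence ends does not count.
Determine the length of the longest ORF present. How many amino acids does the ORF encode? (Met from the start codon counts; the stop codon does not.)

5

Frame 1: UAU GAG GAU GUU UGU AUA GAU AAA AUU GAC GAU ACC CUU GGU CCA UUC GGA GCA AGC GAU — no AUG→stop ORF.
Frame 2: AUG AGG AUG UUU GUA UAG AUA AAA UUG ACG AUA CCC UUG GUC CAU UCG GAG CAA GCG AUU — AUG at 2, stop UAG at 17 → 18 nt; AUG at 8, stop UAG at 17 → 12 nt.
Frame 3: UGA GGA UGU UUG UAU AGA UAA AAU UGA CGA UAC CCU UGG UCC AUU CGG AGC AAG CGA — no AUG→stop ORF.
Longest: frame 2, positions 2–19, 18 nt = 6 codons = 5 aa. → 5 amino acids.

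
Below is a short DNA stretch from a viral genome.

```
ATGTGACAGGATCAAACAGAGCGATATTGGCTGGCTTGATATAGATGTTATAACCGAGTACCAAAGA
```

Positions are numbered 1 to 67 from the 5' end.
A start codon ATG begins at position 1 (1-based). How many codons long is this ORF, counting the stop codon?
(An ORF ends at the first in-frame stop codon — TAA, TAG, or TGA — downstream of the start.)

2

Codons from position 1: ATG (1–3), TGA (4–6).
TGA is the first in-frame stop; that's 2 codons including the stop.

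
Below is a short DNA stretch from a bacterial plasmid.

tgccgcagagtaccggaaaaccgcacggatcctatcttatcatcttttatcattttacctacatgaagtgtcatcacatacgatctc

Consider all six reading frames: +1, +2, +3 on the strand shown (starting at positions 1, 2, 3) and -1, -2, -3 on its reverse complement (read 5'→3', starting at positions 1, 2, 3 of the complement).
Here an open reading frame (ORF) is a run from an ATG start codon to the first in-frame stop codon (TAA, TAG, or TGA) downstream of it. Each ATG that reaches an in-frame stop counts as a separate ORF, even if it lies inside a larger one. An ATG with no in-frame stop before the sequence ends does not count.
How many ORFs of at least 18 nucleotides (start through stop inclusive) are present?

0

Reverse complement (5'→3'): GAGATCGTATGTGATGACACTTCATGTAGGTAAAATGATAAAAGATGATAAGATAGGATCCGTGCGGTTTTCCGGTACTCTGCGGCA
Frame +1: TGC CGC AGA GTA CCG GAA AAC CGC ACG GAT CCT ATC TTA TCA TCT TTT ATC ATT TTA CCT ACA TGA AGT GTC ATC ACA TAC GAT CTC — no ATG→stop ORF.
Frame +2: GCC GCA GAG TAC CGG AAA ACC GCA CGG ATC CTA TCT TAT CAT CTT TTA TCA TTT TAC CTA CAT GAA GTG TCA TCA CAT ACG ATC — no ATG→stop ORF.
Frame +3: CCG CAG AGT ACC GGA AAA CCG CAC GGA TCC TAT CTT ATC ATC TTT TAT CAT TTT ACC TAC ATG AAG TGT CAT CAC ATA CGA TCT — no ATG→stop ORF.
Frame -1: GAG ATC GTA TGT GAT GAC ACT TCA TGT AGG TAA AAT GAT AAA AGA TGA TAA GAT AGG ATC CGT GCG GTT TTC CGG TAC TCT GCG GCA — no ATG→stop ORF.
Frame -2: AGA TCG TAT GTG ATG ACA CTT CAT GTA GGT AAA ATG ATA AAA GAT GAT AAG ATA GGA TCC GTG CGG TTT TCC GGT ACT CTG CGG — no ATG→stop ORF.
Frame -3: GAT CGT ATG TGA TGA CAC TTC ATG TAG GTA AAA TGA TAA AAG ATG ATA AGA TAG GAT CCG TGC GGT TTT CCG GTA CTC TGC GGC — ATG at 9, stop TGA at 12 → 6 nt; ATG at 24, stop TAG at 27 → 6 nt; ATG at 45, stop TAG at 54 → 12 nt.
No ORF reaches 18 nucleotides. Count = 0.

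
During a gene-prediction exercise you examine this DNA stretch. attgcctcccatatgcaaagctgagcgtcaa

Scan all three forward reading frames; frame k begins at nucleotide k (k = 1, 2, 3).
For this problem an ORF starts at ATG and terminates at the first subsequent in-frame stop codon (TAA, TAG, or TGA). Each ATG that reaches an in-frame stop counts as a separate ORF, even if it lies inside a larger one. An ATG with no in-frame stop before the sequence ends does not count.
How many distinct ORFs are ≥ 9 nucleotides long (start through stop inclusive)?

1

Frame 1: ATT GCC TCC CAT ATG CAA AGC TGA GCG TCA — ATG at 13, stop TGA at 22 → 12 nt.
Frame 2: TTG CCT CCC ATA TGC AAA GCT GAG CGT CAA — no ATG→stop ORF.
Frame 3: TGC CTC CCA TAT GCA AAG CTG AGC GTC — no ATG→stop ORF.
ORFs ≥ 9 nucleotides: frame 1 13–24 (12 nucleotides). Count = 1.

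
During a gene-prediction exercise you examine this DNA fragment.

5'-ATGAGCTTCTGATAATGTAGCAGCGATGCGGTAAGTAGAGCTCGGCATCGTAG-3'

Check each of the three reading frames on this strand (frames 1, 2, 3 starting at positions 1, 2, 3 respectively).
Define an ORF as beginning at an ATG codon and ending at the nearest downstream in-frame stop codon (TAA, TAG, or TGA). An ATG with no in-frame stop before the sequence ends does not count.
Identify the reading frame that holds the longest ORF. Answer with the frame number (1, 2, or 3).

Frame 1: ATG AGC TTC TGA TAA TGT AGC AGC GAT GCG GTA AGT AGA GCT CGG CAT CGT — ATG at 1, stop TGA at 10 → 12 nt.
Frame 2: TGA GCT TCT GAT AAT GTA GCA GCG ATG CGG TAA GTA GAG CTC GGC ATC GTA — ATG at 26, stop TAA at 32 → 9 nt.
Frame 3: GAG CTT CTG ATA ATG TAG CAG CGA TGC GGT AAG TAG AGC TCG GCA TCG TAG — ATG at 15, stop TAG at 18 → 6 nt.
Longest ORF is 12 nt in frame 1 (positions 1–12).

1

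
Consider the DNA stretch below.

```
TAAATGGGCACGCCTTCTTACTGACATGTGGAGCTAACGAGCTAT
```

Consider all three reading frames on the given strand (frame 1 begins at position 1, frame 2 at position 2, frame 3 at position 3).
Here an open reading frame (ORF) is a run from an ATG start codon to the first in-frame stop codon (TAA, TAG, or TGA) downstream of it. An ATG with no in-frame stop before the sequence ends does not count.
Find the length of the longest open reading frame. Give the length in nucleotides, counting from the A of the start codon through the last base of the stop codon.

Frame 1: TAA ATG GGC ACG CCT TCT TAC TGA CAT GTG GAG CTA ACG AGC TAT — ATG at 4, stop TGA at 22 → 21 nt.
Frame 2: AAA TGG GCA CGC CTT CTT ACT GAC ATG TGG AGC TAA CGA GCT — ATG at 26, stop TAA at 35 → 12 nt.
Frame 3: AAT GGG CAC GCC TTC TTA CTG ACA TGT GGA GCT AAC GAG CTA — no ATG→stop ORF.
Longest: frame 1, positions 4–24, 21 nt = 7 codons = 6 aa. → 21 nucleotides.

21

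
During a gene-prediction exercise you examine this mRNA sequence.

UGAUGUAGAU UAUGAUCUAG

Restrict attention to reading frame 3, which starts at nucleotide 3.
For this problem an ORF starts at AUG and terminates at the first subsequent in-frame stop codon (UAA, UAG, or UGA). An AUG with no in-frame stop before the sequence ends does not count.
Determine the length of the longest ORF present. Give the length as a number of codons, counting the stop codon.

3

Frame 3: AUG UAG AUU AUG AUC UAG — AUG at 3, stop UAG at 6 → 6 nt; AUG at 12, stop UAG at 18 → 9 nt.
Longest: frame 3, positions 12–20, 9 nt = 3 codons = 2 aa. → 3 codons.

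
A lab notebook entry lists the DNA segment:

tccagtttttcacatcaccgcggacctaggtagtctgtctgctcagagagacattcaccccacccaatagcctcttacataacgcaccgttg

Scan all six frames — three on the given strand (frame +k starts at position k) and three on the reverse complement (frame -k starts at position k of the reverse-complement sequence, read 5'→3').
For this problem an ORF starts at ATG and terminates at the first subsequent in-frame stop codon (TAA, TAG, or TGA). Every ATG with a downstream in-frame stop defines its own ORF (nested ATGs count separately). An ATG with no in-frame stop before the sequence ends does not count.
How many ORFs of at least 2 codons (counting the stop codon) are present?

Reverse complement (5'→3'): CAACGGTGCGTTATGTAAGAGGCTATTGGGTGGGGTGAATGTCTCTCTGAGCAGACAGACTACCTAGGTCCGCGGTGATGTGAAAAACTGGA
Frame +1: TCC AGT TTT TCA CAT CAC CGC GGA CCT AGG TAG TCT GTC TGC TCA GAG AGA CAT TCA CCC CAC CCA ATA GCC TCT TAC ATA ACG CAC CGT — no ATG→stop ORF.
Frame +2: CCA GTT TTT CAC ATC ACC GCG GAC CTA GGT AGT CTG TCT GCT CAG AGA GAC ATT CAC CCC ACC CAA TAG CCT CTT ACA TAA CGC ACC GTT — no ATG→stop ORF.
Frame +3: CAG TTT TTC ACA TCA CCG CGG ACC TAG GTA GTC TGT CTG CTC AGA GAG ACA TTC ACC CCA CCC AAT AGC CTC TTA CAT AAC GCA CCG TTG — no ATG→stop ORF.
Frame -1: CAA CGG TGC GTT ATG TAA GAG GCT ATT GGG TGG GGT GAA TGT CTC TCT GAG CAG ACA GAC TAC CTA GGT CCG CGG TGA TGT GAA AAA CTG — ATG at 13, stop TAA at 16 → 6 nt.
Frame -2: AAC GGT GCG TTA TGT AAG AGG CTA TTG GGT GGG GTG AAT GTC TCT CTG AGC AGA CAG ACT ACC TAG GTC CGC GGT GAT GTG AAA AAC TGG — no ATG→stop ORF.
Frame -3: ACG GTG CGT TAT GTA AGA GGC TAT TGG GTG GGG TGA ATG TCT CTC TGA GCA GAC AGA CTA CCT AGG TCC GCG GTG ATG TGA AAA ACT GGA — ATG at 39, stop TGA at 48 → 12 nt; ATG at 78, stop TGA at 81 → 6 nt.
ORFs ≥ 2 codons: frame -1 13–18 (2 codons), frame -3 39–50 (4 codons), frame -3 78–83 (2 codons). Count = 3.

3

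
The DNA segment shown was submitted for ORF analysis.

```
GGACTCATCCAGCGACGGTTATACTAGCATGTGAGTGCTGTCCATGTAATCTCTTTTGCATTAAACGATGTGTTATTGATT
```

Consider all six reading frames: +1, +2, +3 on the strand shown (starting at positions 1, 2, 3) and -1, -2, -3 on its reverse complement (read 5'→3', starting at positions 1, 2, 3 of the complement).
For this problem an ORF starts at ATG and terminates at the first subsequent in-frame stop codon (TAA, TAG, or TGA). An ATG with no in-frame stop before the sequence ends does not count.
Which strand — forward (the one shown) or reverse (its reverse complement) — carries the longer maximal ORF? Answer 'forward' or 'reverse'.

reverse

Reverse complement (5'→3'): AATCAATAACACATCGTTTAATGCAAAAGAGATTACATGGACAGCACTCACATGCTAGTATAACCGTCGCTGGATGAGTCC
Frame +1: GGA CTC ATC CAG CGA CGG TTA TAC TAG CAT GTG AGT GCT GTC CAT GTA ATC TCT TTT GCA TTA AAC GAT GTG TTA TTG ATT — no ATG→stop ORF.
Frame +2: GAC TCA TCC AGC GAC GGT TAT ACT AGC ATG TGA GTG CTG TCC ATG TAA TCT CTT TTG CAT TAA ACG ATG TGT TAT TGA — ATG at 29, stop TGA at 32 → 6 nt; ATG at 44, stop TAA at 47 → 6 nt; ATG at 68, stop TGA at 77 → 12 nt.
Frame +3: ACT CAT CCA GCG ACG GTT ATA CTA GCA TGT GAG TGC TGT CCA TGT AAT CTC TTT TGC ATT AAA CGA TGT GTT ATT GAT — no ATG→stop ORF.
Frame -1: AAT CAA TAA CAC ATC GTT TAA TGC AAA AGA GAT TAC ATG GAC AGC ACT CAC ATG CTA GTA TAA CCG TCG CTG GAT GAG TCC — ATG at 37, stop TAA at 61 → 27 nt; ATG at 52, stop TAA at 61 → 12 nt.
Frame -2: ATC AAT AAC ACA TCG TTT AAT GCA AAA GAG ATT ACA TGG ACA GCA CTC ACA TGC TAG TAT AAC CGT CGC TGG ATG AGT — no ATG→stop ORF.
Frame -3: TCA ATA ACA CAT CGT TTA ATG CAA AAG AGA TTA CAT GGA CAG CAC TCA CAT GCT AGT ATA ACC GTC GCT GGA TGA GTC — ATG at 21, stop TGA at 75 → 57 nt.
Forward-strand max 12 nt; reverse-strand max 57 nt. The reverse strand has the longer ORF.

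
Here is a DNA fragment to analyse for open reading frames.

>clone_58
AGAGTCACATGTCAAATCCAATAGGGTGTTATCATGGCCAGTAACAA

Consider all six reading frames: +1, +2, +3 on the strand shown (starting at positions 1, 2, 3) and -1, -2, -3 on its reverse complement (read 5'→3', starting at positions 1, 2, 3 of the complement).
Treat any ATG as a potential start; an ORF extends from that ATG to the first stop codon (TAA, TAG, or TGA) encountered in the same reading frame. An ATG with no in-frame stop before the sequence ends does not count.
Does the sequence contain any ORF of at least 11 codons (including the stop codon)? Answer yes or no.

yes

Reverse complement (5'→3'): TTGTTACTGGCCATGATAACACCCTATTGGATTTGACATGTGACTCT
Frame +1: AGA GTC ACA TGT CAA ATC CAA TAG GGT GTT ATC ATG GCC AGT AAC — no ATG→stop ORF.
Frame +2: GAG TCA CAT GTC AAA TCC AAT AGG GTG TTA TCA TGG CCA GTA ACA — no ATG→stop ORF.
Frame +3: AGT CAC ATG TCA AAT CCA ATA GGG TGT TAT CAT GGC CAG TAA CAA — ATG at 9, stop TAA at 42 → 36 nt.
Frame -1: TTG TTA CTG GCC ATG ATA ACA CCC TAT TGG ATT TGA CAT GTG ACT — ATG at 13, stop TGA at 34 → 24 nt.
Frame -2: TGT TAC TGG CCA TGA TAA CAC CCT ATT GGA TTT GAC ATG TGA CTC — ATG at 38, stop TGA at 41 → 6 nt.
Frame -3: GTT ACT GGC CAT GAT AAC ACC CTA TTG GAT TTG ACA TGT GAC TCT — no ATG→stop ORF.
Frame +3 has an ORF of 12 codons (positions 9–44) ≥ 11, so yes.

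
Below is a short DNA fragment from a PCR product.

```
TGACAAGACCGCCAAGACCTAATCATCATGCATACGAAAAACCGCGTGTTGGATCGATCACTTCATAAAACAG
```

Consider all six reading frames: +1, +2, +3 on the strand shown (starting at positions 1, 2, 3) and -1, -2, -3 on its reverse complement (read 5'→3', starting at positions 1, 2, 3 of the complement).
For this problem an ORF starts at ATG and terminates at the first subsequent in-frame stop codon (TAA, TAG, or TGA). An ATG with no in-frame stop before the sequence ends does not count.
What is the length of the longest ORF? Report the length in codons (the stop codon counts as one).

5

Reverse complement (5'→3'): CTGTTTTATGAAGTGATCGATCCAACACGCGGTTTTTCGTATGCATGATGATTAGGTCTTGGCGGTCTTGTCA
Frame +1: TGA CAA GAC CGC CAA GAC CTA ATC ATC ATG CAT ACG AAA AAC CGC GTG TTG GAT CGA TCA CTT CAT AAA ACA — no ATG→stop ORF.
Frame +2: GAC AAG ACC GCC AAG ACC TAA TCA TCA TGC ATA CGA AAA ACC GCG TGT TGG ATC GAT CAC TTC ATA AAA CAG — no ATG→stop ORF.
Frame +3: ACA AGA CCG CCA AGA CCT AAT CAT CAT GCA TAC GAA AAA CCG CGT GTT GGA TCG ATC ACT TCA TAA AAC — no ATG→stop ORF.
Frame -1: CTG TTT TAT GAA GTG ATC GAT CCA ACA CGC GGT TTT TCG TAT GCA TGA TGA TTA GGT CTT GGC GGT CTT GTC — no ATG→stop ORF.
Frame -2: TGT TTT ATG AAG TGA TCG ATC CAA CAC GCG GTT TTT CGT ATG CAT GAT GAT TAG GTC TTG GCG GTC TTG TCA — ATG at 8, stop TGA at 14 → 9 nt; ATG at 41, stop TAG at 53 → 15 nt.
Frame -3: GTT TTA TGA AGT GAT CGA TCC AAC ACG CGG TTT TTC GTA TGC ATG ATG ATT AGG TCT TGG CGG TCT TGT — no ATG→stop ORF.
Longest: frame -2, positions 41–55, 15 nt = 5 codons = 4 aa. → 5 codons.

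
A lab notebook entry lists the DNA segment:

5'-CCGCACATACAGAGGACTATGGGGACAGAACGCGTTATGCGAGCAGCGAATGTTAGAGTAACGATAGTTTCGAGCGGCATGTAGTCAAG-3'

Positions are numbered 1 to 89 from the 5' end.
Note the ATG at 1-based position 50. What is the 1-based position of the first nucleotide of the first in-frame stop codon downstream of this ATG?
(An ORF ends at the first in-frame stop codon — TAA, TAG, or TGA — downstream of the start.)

Codons from position 50: ATG (50–52), TTA (53–55), GAG (56–58), TAA (59–61).
TAA is a stop codon; it begins at position 59.

59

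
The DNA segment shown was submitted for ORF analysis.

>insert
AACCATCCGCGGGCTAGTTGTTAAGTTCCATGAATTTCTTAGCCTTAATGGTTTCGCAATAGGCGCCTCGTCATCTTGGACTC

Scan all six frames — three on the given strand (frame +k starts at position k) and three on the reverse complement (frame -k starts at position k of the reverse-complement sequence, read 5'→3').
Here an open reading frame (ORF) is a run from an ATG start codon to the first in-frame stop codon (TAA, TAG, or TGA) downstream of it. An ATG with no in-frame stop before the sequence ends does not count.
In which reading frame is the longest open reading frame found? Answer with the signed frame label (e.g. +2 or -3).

Reverse complement (5'→3'): GAGTCCAAGATGACGAGGCGCCTATTGCGAAACCATTAAGGCTAAGAAATTCATGGAACTTAACAACTAGCCCGCGGATGGTT
Frame +1: AAC CAT CCG CGG GCT AGT TGT TAA GTT CCA TGA ATT TCT TAG CCT TAA TGG TTT CGC AAT AGG CGC CTC GTC ATC TTG GAC — no ATG→stop ORF.
Frame +2: ACC ATC CGC GGG CTA GTT GTT AAG TTC CAT GAA TTT CTT AGC CTT AAT GGT TTC GCA ATA GGC GCC TCG TCA TCT TGG ACT — no ATG→stop ORF.
Frame +3: CCA TCC GCG GGC TAG TTG TTA AGT TCC ATG AAT TTC TTA GCC TTA ATG GTT TCG CAA TAG GCG CCT CGT CAT CTT GGA CTC — ATG at 30, stop TAG at 60 → 33 nt; ATG at 48, stop TAG at 60 → 15 nt.
Frame -1: GAG TCC AAG ATG ACG AGG CGC CTA TTG CGA AAC CAT TAA GGC TAA GAA ATT CAT GGA ACT TAA CAA CTA GCC CGC GGA TGG — ATG at 10, stop TAA at 37 → 30 nt.
Frame -2: AGT CCA AGA TGA CGA GGC GCC TAT TGC GAA ACC ATT AAG GCT AAG AAA TTC ATG GAA CTT AAC AAC TAG CCC GCG GAT GGT — ATG at 53, stop TAG at 68 → 18 nt.
Frame -3: GTC CAA GAT GAC GAG GCG CCT ATT GCG AAA CCA TTA AGG CTA AGA AAT TCA TGG AAC TTA ACA ACT AGC CCG CGG ATG GTT — no ATG→stop ORF.
Longest ORF is 33 nt in frame +3 (positions 30–62).

+3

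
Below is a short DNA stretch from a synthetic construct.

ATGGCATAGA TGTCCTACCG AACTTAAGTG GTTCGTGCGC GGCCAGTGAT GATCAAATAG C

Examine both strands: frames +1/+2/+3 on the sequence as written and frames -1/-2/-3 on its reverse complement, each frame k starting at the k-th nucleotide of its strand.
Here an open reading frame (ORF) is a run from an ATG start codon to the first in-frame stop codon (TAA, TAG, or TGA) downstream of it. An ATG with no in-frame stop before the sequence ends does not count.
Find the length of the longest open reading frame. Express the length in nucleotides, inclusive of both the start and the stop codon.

18

Reverse complement (5'→3'): GCTATTTGATCATCACTGGCCGCGCACGAACCACTTAAGTTCGGTAGGACATCTATGCCAT
Frame +1: ATG GCA TAG ATG TCC TAC CGA ACT TAA GTG GTT CGT GCG CGG CCA GTG ATG ATC AAA TAG — ATG at 1, stop TAG at 7 → 9 nt; ATG at 10, stop TAA at 25 → 18 nt; ATG at 49, stop TAG at 58 → 12 nt.
Frame +2: TGG CAT AGA TGT CCT ACC GAA CTT AAG TGG TTC GTG CGC GGC CAG TGA TGA TCA AAT AGC — no ATG→stop ORF.
Frame +3: GGC ATA GAT GTC CTA CCG AAC TTA AGT GGT TCG TGC GCG GCC AGT GAT GAT CAA ATA — no ATG→stop ORF.
Frame -1: GCT ATT TGA TCA TCA CTG GCC GCG CAC GAA CCA CTT AAG TTC GGT AGG ACA TCT ATG CCA — no ATG→stop ORF.
Frame -2: CTA TTT GAT CAT CAC TGG CCG CGC ACG AAC CAC TTA AGT TCG GTA GGA CAT CTA TGC CAT — no ATG→stop ORF.
Frame -3: TAT TTG ATC ATC ACT GGC CGC GCA CGA ACC ACT TAA GTT CGG TAG GAC ATC TAT GCC — no ATG→stop ORF.
Longest: frame +1, positions 10–27, 18 nt = 6 codons = 5 aa. → 18 nucleotides.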